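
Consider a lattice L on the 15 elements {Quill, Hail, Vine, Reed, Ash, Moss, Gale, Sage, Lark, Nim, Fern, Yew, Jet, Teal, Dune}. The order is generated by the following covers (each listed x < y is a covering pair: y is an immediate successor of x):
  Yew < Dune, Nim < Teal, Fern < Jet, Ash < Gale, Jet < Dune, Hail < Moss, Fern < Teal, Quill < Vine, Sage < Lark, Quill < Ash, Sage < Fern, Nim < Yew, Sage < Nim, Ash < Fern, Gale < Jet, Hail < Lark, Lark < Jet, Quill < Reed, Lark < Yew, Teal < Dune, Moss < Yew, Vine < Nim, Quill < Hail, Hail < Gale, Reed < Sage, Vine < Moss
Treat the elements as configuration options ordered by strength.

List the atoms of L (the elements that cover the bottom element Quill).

The atoms are exactly the elements that cover Quill: Ash, Hail, Reed, Vine.

Ash, Hail, Reed, Vine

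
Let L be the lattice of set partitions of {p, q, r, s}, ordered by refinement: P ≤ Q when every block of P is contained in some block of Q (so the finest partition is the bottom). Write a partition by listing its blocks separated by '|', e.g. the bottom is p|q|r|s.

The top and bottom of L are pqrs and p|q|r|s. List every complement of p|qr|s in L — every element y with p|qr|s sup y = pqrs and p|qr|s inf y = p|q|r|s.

Need y with p|qr|s ∨ y = pqrs and p|qr|s ∧ y = p|q|r|s.
Checking each element gives: pqs|r, pq|rs, prs|q, pr|qs.

pqs|r, pq|rs, prs|q, pr|qs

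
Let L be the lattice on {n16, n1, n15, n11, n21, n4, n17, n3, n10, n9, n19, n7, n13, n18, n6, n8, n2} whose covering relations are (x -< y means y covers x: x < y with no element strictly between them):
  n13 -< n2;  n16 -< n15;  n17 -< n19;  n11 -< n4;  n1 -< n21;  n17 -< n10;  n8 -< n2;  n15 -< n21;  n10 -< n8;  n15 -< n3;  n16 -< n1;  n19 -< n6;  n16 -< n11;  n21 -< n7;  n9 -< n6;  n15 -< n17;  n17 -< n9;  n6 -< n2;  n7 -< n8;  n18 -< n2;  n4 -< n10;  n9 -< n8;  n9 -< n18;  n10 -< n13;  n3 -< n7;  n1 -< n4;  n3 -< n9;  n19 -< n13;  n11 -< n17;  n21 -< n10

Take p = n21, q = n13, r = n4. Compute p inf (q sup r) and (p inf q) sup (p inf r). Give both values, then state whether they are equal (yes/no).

q sup r = n13, so p inf (q sup r) = n21 inf n13 = n21.
p inf q = n21 and p inf r = n1, so (p inf q) sup (p inf r) = n21 sup n1 = n21.
Equal: yes.

n21; n21; yes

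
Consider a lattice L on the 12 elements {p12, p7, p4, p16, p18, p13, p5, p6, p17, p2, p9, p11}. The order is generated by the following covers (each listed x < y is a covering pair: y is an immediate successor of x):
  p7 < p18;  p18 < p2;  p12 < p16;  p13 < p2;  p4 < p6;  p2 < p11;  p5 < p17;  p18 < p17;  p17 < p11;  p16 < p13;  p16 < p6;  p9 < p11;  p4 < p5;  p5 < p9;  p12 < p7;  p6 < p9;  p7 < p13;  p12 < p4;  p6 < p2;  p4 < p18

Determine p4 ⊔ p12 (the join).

p4

Common upper bounds of {p4, p12}: p11, p17, p18, p2, p4, p5, p6, p9.
The least among these is p4.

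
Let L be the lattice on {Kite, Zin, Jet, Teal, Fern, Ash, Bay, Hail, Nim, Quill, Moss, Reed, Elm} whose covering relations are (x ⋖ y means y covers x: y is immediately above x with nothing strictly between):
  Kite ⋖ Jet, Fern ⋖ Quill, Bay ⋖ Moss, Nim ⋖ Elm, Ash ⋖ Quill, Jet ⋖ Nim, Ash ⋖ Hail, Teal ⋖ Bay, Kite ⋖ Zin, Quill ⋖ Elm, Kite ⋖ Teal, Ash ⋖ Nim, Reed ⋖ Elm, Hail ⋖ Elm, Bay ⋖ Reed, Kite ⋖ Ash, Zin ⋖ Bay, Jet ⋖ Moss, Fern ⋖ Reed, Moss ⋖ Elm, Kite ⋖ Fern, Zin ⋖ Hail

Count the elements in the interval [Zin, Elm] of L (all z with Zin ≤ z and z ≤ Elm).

The interval [Zin, Elm] = {Bay, Elm, Hail, Moss, Reed, Zin}, which has 6 elements.

6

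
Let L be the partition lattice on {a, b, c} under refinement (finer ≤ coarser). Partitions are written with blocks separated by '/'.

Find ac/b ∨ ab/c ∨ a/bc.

Common upper bounds of {ac/b, ab/c, a/bc}: abc.
The least among these is abc.

abc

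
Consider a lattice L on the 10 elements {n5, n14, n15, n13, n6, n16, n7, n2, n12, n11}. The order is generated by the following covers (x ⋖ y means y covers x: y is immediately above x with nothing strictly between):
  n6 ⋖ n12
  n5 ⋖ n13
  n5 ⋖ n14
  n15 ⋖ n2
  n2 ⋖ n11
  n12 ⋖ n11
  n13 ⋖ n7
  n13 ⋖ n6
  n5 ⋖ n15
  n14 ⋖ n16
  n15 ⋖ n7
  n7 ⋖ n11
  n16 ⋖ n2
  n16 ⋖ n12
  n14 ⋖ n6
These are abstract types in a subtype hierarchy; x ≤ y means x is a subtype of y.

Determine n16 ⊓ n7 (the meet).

Common lower bounds of {n16, n7}: n5.
The greatest among these is n5.

n5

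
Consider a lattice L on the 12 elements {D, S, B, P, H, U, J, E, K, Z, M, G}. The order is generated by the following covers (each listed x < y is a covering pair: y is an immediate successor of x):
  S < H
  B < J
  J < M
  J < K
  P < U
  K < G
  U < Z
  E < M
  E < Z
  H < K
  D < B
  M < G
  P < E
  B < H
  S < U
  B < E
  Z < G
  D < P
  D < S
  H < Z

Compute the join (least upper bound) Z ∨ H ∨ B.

Common upper bounds of {Z, H, B}: G, Z.
The least among these is Z.

Z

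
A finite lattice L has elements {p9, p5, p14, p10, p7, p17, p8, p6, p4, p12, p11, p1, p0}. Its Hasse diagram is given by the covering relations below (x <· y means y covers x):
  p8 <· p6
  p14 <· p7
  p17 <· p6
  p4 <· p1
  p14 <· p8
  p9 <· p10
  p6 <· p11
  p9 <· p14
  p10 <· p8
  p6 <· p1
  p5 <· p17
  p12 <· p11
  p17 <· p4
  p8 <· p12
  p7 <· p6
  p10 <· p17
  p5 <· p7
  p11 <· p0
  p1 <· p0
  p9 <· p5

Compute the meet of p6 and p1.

Common lower bounds of {p6, p1}: p10, p14, p17, p5, p6, p7, p8, p9.
The greatest among these is p6.

p6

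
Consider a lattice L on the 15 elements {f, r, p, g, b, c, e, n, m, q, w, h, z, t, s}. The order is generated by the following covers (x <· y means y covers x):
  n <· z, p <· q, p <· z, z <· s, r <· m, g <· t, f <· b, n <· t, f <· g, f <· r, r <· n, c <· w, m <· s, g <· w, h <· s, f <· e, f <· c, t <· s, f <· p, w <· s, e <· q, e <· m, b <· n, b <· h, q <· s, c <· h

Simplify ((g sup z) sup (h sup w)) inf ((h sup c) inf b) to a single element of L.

b

g ∨ z = s
h ∨ w = s
s ∨ s = s
h ∨ c = h
h ∧ b = b
s ∧ b = b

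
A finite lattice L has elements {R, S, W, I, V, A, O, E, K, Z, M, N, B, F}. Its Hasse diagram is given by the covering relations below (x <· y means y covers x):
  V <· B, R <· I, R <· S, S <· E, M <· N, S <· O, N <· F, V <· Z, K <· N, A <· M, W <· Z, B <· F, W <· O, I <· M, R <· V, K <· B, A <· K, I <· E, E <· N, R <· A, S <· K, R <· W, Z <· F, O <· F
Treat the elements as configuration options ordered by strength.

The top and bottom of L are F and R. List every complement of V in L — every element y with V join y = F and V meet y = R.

E, I, M, N, O

Need y with V ∨ y = F and V ∧ y = R.
Checking each element gives: E, I, M, N, O.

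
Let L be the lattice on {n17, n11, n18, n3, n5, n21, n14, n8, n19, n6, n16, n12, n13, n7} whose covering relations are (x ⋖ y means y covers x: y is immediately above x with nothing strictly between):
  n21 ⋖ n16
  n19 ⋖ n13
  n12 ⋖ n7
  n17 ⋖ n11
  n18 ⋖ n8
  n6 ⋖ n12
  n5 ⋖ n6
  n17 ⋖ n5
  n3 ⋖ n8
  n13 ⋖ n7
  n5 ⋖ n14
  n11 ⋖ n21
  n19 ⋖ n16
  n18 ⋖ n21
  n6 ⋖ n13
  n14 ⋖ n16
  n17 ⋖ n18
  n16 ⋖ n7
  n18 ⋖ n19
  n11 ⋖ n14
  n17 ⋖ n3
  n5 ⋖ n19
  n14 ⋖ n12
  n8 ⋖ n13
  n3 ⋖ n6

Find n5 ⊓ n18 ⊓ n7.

n17

Common lower bounds of {n5, n18, n7}: n17.
The greatest among these is n17.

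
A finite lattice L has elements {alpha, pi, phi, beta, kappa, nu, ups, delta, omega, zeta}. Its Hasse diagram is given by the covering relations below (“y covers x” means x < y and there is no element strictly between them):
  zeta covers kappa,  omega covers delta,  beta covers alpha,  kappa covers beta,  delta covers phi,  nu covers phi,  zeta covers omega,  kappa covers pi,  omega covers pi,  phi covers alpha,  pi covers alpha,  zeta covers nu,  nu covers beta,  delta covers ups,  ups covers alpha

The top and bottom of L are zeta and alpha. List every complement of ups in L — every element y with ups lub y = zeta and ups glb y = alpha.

beta, kappa, nu

Need y with ups ∨ y = zeta and ups ∧ y = alpha.
Checking each element gives: beta, kappa, nu.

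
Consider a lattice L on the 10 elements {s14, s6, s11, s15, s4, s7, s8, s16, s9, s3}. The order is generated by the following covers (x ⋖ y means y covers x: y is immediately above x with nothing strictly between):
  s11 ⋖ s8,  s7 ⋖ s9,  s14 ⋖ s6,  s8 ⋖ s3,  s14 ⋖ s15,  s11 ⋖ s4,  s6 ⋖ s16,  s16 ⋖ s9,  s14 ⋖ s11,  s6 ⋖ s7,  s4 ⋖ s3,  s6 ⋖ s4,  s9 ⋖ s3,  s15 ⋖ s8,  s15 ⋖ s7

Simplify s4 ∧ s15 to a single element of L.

s4 ∧ s15 = s14

s14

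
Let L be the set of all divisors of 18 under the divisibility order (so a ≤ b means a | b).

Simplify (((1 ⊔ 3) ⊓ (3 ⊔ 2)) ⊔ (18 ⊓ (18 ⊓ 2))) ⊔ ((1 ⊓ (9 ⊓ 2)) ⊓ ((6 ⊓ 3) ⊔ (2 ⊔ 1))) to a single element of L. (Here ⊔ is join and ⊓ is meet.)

6

1 ∨ 3 = 3
3 ∨ 2 = 6
3 ∧ 6 = 3
18 ∧ 2 = 2
18 ∧ 2 = 2
3 ∨ 2 = 6
9 ∧ 2 = 1
1 ∧ 1 = 1
6 ∧ 3 = 3
2 ∨ 1 = 2
3 ∨ 2 = 6
1 ∧ 6 = 1
6 ∨ 1 = 6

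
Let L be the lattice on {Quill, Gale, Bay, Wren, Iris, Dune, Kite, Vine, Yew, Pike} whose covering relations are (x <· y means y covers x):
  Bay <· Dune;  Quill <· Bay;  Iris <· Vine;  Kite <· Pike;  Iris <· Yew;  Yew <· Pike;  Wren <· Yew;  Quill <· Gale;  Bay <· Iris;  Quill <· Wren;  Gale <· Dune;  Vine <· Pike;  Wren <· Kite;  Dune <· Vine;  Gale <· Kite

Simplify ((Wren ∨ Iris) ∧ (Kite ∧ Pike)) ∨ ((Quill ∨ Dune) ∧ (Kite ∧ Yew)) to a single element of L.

Wren ∨ Iris = Yew
Kite ∧ Pike = Kite
Yew ∧ Kite = Wren
Quill ∨ Dune = Dune
Kite ∧ Yew = Wren
Dune ∧ Wren = Quill
Wren ∨ Quill = Wren

Wren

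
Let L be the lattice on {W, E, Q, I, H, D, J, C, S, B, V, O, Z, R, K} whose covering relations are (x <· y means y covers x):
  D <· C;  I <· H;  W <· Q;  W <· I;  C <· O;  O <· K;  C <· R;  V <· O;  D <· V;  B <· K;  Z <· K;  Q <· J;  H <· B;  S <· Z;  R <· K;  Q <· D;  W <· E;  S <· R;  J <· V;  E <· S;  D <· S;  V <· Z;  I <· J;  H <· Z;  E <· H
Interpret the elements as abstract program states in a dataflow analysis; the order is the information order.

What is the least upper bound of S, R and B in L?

K

Common upper bounds of {S, R, B}: K.
The least among these is K.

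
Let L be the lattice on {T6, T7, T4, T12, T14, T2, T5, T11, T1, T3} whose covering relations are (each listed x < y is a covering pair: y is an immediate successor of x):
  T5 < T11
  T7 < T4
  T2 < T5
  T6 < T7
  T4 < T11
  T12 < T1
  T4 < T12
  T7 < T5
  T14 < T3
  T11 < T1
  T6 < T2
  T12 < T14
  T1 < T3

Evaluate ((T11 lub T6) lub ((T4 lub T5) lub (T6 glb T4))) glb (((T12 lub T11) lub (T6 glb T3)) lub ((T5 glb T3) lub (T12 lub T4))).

T11 ∨ T6 = T11
T4 ∨ T5 = T11
T6 ∧ T4 = T6
T11 ∨ T6 = T11
T11 ∨ T11 = T11
T12 ∨ T11 = T1
T6 ∧ T3 = T6
T1 ∨ T6 = T1
T5 ∧ T3 = T5
T12 ∨ T4 = T12
T5 ∨ T12 = T1
T1 ∨ T1 = T1
T11 ∧ T1 = T11

T11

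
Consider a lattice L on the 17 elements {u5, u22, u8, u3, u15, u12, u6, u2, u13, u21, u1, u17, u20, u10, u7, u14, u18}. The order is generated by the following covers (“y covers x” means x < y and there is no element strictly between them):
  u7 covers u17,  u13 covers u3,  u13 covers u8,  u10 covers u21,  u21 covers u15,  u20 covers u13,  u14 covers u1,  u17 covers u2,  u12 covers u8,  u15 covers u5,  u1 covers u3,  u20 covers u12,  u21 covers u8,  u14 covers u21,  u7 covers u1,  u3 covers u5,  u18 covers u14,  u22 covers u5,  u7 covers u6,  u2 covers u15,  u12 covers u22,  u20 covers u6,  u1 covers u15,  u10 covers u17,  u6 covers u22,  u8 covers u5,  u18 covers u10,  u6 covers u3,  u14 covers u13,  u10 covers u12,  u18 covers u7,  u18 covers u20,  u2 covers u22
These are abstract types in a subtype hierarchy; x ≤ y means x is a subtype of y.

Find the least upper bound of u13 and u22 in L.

Common upper bounds of {u13, u22}: u18, u20.
The least among these is u20.

u20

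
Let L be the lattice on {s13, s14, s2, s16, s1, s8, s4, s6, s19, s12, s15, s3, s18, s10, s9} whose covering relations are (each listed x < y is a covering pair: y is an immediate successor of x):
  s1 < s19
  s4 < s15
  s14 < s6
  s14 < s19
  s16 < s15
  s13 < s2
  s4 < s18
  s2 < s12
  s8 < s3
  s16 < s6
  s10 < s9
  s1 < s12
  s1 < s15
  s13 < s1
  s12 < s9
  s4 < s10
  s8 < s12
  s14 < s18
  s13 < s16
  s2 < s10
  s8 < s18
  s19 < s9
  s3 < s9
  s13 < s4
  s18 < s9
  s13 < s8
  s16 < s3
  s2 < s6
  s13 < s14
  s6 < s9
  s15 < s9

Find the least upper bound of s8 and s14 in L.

Common upper bounds of {s8, s14}: s18, s9.
The least among these is s18.

s18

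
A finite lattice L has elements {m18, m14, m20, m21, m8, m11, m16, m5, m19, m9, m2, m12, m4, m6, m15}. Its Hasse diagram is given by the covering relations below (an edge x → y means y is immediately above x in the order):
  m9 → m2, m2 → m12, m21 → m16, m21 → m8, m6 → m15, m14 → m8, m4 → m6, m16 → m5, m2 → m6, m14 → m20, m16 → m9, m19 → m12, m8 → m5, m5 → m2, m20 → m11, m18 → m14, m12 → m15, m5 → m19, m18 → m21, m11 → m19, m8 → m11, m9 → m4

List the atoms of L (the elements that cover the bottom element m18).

The atoms are exactly the elements that cover m18: m14, m21.

m14, m21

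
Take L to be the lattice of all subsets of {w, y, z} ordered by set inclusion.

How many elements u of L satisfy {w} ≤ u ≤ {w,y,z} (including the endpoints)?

4

The interval [{w}, {w,y,z}] = {{w,y,z}, {w,y}, {w,z}, {w}}, which has 4 elements.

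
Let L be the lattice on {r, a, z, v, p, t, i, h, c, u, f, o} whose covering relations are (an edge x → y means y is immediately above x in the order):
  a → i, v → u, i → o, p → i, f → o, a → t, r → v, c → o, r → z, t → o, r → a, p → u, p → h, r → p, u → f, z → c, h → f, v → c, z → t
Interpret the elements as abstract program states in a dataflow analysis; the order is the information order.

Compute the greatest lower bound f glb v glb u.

v

Common lower bounds of {f, v, u}: r, v.
The greatest among these is v.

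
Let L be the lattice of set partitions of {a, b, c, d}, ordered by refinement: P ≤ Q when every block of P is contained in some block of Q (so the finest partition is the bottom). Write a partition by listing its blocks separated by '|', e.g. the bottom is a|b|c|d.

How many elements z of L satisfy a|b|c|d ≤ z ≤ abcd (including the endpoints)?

The interval [a|b|c|d, abcd] = {abcd, abc|d, abd|c, ab|cd, ab|c|d, acd|b, ac|bd, ac|b|d, ad|bc, ad|b|c, a|bcd, a|bc|d, a|bd|c, a|b|cd, a|b|c|d}, which has 15 elements.

15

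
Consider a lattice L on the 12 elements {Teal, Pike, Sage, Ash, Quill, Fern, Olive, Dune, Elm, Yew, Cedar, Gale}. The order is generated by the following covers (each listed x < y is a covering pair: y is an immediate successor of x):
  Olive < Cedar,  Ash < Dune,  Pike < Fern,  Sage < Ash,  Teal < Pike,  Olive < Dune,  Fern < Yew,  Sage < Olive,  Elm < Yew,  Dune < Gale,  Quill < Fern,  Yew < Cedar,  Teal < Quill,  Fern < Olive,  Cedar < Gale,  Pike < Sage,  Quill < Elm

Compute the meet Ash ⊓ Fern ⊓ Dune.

Pike

Common lower bounds of {Ash, Fern, Dune}: Pike, Teal.
The greatest among these is Pike.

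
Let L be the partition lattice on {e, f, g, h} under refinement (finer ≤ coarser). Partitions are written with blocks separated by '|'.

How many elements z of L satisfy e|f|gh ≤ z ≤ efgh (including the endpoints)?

The interval [e|f|gh, efgh] = {efgh, ef|gh, egh|f, e|fgh, e|f|gh}, which has 5 elements.

5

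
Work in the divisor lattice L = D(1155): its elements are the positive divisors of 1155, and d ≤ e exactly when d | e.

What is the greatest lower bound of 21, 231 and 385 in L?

7

In the divisibility order, the meet is the greatest common divisor: gcd(21, 231, 385) = 7.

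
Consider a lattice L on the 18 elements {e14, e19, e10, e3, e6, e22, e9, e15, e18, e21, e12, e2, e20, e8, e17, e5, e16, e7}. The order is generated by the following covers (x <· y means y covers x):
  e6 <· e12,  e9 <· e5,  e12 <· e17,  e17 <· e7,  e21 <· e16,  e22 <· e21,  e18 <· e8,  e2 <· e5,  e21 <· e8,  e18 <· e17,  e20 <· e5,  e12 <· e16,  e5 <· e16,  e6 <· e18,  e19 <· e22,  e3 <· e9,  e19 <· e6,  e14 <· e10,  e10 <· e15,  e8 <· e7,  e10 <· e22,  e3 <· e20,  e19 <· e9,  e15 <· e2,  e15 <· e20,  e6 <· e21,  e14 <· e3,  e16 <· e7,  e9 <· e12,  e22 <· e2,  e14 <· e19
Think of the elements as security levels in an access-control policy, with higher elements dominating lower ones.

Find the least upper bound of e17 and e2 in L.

e7

Common upper bounds of {e17, e2}: e7.
The least among these is e7.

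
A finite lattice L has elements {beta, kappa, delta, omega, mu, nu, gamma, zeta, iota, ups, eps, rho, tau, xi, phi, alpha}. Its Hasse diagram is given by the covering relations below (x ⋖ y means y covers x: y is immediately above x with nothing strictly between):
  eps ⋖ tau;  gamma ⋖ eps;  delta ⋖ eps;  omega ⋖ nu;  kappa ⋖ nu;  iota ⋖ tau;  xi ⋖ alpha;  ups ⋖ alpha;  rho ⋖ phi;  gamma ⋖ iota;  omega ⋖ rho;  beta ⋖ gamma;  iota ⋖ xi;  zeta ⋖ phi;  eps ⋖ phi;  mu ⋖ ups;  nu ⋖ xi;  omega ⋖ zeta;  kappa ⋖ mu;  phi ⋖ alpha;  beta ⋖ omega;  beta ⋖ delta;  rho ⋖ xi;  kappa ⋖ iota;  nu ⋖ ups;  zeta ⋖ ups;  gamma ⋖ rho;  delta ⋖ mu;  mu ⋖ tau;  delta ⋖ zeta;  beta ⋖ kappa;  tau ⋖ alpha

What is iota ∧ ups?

kappa

Common lower bounds of {iota, ups}: beta, kappa.
The greatest among these is kappa.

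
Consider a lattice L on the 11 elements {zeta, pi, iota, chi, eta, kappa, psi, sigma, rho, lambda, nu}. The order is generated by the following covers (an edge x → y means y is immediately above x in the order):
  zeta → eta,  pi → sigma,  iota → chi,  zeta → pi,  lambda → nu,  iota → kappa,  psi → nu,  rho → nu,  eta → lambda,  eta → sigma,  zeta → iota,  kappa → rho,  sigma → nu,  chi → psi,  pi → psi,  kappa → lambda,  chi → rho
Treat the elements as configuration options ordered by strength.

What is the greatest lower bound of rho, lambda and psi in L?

Common lower bounds of {rho, lambda, psi}: iota, zeta.
The greatest among these is iota.

iota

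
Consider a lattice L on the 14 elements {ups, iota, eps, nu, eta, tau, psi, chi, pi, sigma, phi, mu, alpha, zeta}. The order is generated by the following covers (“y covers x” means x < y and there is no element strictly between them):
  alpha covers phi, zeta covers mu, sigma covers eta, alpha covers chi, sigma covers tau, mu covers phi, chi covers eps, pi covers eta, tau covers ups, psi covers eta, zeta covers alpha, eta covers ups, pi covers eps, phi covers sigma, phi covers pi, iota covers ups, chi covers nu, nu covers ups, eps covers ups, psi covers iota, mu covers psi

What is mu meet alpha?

phi

Common lower bounds of {mu, alpha}: eps, eta, phi, pi, sigma, tau, ups.
The greatest among these is phi.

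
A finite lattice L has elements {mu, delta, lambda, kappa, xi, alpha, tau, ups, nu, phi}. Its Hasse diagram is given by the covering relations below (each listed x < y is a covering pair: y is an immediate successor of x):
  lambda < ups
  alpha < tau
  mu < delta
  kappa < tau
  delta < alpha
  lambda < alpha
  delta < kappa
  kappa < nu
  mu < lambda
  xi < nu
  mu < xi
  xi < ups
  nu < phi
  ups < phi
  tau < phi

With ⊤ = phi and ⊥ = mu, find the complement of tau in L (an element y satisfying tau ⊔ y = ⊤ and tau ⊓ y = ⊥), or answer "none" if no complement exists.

xi

Need y with tau ∨ y = phi and tau ∧ y = mu.
Checking each element gives: xi.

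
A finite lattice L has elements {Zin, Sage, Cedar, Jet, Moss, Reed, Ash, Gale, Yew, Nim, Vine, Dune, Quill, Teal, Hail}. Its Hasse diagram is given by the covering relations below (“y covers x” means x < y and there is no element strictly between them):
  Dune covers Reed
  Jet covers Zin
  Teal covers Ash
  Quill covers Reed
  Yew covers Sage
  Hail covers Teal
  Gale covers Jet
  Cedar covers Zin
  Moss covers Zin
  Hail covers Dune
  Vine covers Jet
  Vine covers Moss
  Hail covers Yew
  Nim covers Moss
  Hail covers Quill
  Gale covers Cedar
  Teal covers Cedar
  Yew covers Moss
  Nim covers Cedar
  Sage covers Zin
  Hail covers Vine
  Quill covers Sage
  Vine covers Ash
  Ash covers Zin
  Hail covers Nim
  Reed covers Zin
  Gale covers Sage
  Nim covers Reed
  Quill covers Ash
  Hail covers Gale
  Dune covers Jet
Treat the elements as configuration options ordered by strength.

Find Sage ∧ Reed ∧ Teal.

Zin

Common lower bounds of {Sage, Reed, Teal}: Zin.
The greatest among these is Zin.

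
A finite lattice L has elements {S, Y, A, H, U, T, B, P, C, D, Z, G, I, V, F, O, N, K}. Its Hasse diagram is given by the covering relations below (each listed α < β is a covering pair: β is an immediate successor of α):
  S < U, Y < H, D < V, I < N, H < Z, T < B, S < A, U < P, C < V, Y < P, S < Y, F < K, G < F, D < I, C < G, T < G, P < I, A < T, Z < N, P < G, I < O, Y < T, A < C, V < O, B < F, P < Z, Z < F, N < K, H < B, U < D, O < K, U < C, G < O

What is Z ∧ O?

Common lower bounds of {Z, O}: P, S, U, Y.
The greatest among these is P.

P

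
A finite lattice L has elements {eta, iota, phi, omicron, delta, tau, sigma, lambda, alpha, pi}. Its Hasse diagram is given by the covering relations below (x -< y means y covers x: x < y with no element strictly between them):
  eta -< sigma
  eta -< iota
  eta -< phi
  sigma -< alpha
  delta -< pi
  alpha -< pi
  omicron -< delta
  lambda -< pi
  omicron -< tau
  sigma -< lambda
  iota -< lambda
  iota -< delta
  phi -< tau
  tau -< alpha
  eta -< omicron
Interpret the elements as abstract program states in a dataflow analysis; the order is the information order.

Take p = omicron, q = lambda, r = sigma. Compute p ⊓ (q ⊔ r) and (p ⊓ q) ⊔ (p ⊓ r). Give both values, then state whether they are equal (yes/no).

q ⊔ r = lambda, so p ⊓ (q ⊔ r) = omicron ⊓ lambda = eta.
p ⊓ q = eta and p ⊓ r = eta, so (p ⊓ q) ⊔ (p ⊓ r) = eta ⊔ eta = eta.
Equal: yes.

eta; eta; yes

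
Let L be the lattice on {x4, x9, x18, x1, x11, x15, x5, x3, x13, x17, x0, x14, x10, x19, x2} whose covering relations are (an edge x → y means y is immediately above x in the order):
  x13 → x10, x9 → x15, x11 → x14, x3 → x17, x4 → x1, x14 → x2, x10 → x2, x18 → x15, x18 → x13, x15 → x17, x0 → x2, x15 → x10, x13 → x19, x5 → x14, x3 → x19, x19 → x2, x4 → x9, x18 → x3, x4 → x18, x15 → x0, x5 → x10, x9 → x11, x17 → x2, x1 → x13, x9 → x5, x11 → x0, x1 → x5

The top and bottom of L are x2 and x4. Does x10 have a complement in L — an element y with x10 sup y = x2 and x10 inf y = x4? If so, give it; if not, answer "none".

For every candidate y, either x10 ∨ y ≠ x2 or x10 ∧ y ≠ x4; no complement exists.

none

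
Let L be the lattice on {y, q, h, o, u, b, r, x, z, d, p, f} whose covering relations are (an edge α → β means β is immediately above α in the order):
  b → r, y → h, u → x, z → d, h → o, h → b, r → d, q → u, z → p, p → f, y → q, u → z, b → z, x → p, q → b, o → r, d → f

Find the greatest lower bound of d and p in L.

Common lower bounds of {d, p}: b, h, q, u, y, z.
The greatest among these is z.

z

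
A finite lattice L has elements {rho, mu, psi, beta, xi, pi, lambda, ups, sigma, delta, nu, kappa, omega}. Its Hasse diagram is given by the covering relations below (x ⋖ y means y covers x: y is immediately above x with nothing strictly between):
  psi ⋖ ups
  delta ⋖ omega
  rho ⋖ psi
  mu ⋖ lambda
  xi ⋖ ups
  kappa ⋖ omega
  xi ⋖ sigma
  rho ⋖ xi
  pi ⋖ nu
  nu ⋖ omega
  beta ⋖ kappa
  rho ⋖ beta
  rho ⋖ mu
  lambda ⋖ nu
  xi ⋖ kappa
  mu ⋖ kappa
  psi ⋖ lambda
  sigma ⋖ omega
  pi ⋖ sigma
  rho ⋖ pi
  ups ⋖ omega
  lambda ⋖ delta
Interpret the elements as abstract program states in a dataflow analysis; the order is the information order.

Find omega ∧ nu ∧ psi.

Common lower bounds of {omega, nu, psi}: psi, rho.
The greatest among these is psi.

psi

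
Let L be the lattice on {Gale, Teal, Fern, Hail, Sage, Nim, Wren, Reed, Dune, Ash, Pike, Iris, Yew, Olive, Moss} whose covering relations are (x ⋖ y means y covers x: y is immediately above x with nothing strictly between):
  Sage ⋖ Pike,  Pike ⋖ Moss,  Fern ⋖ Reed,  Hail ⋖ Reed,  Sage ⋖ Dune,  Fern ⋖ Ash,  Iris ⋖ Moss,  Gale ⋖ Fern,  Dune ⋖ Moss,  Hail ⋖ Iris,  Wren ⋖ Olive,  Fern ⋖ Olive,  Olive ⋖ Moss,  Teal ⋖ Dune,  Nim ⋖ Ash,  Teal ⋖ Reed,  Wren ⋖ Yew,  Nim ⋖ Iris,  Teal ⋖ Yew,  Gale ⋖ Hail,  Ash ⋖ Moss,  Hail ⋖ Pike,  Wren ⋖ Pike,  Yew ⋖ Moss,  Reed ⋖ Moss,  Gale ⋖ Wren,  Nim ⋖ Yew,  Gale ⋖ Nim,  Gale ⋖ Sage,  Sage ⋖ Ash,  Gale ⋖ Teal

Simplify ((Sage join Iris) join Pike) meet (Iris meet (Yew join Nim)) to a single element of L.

Nim

Sage ∨ Iris = Moss
Moss ∨ Pike = Moss
Yew ∨ Nim = Yew
Iris ∧ Yew = Nim
Moss ∧ Nim = Nim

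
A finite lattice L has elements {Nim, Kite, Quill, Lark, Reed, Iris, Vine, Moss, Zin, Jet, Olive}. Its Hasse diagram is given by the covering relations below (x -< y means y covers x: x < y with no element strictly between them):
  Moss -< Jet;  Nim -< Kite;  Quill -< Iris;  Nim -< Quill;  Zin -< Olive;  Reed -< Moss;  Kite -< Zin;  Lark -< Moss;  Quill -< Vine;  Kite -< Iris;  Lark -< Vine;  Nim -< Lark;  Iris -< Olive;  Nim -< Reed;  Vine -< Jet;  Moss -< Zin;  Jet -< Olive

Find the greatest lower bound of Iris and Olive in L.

Common lower bounds of {Iris, Olive}: Iris, Kite, Nim, Quill.
The greatest among these is Iris.

Iris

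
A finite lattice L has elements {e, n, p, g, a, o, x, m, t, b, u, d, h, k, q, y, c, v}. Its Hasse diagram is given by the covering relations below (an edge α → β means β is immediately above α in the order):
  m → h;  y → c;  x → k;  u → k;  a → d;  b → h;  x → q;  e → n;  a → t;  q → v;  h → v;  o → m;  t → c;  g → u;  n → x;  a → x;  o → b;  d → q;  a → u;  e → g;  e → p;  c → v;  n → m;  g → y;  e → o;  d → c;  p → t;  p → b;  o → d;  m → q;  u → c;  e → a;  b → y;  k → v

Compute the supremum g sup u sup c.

c

Common upper bounds of {g, u, c}: c, v.
The least among these is c.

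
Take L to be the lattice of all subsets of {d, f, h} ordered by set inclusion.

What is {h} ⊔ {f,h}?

{f,h}

Under ⊆, join is union: {h} ∪ {f,h} = {f,h}.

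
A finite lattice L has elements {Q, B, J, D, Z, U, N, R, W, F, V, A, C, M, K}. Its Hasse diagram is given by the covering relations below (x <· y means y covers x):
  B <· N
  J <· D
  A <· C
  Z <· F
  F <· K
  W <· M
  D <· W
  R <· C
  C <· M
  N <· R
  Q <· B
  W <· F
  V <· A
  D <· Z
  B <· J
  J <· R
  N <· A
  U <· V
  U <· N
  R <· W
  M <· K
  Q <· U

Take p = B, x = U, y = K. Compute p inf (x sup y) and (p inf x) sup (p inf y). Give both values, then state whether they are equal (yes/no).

x sup y = K, so p inf (x sup y) = B inf K = B.
p inf x = Q and p inf y = B, so (p inf x) sup (p inf y) = Q sup B = B.
Equal: yes.

B; B; yes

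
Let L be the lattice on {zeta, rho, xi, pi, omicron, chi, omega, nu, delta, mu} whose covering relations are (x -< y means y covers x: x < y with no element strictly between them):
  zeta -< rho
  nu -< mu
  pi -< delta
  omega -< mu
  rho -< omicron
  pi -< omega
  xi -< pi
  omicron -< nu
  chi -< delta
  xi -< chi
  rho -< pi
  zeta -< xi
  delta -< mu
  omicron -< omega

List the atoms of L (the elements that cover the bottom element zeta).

The atoms are exactly the elements that cover zeta: rho, xi.

rho, xi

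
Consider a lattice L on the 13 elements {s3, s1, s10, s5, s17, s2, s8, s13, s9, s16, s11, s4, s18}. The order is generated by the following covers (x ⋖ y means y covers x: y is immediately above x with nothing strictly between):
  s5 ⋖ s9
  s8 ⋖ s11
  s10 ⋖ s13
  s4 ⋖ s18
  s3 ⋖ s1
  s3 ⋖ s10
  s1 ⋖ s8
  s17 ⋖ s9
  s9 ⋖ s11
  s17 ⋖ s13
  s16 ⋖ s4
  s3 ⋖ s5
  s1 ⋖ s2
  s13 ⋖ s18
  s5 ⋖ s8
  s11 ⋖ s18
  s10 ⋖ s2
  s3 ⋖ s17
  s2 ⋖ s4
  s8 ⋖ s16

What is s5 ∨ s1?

Common upper bounds of {s5, s1}: s11, s16, s18, s4, s8.
The least among these is s8.

s8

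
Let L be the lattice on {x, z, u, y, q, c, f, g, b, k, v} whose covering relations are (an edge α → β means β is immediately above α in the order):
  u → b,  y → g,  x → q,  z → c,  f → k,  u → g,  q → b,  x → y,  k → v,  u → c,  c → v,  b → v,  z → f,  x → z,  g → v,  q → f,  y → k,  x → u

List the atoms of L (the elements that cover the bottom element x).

The atoms are exactly the elements that cover x: q, u, y, z.

q, u, y, z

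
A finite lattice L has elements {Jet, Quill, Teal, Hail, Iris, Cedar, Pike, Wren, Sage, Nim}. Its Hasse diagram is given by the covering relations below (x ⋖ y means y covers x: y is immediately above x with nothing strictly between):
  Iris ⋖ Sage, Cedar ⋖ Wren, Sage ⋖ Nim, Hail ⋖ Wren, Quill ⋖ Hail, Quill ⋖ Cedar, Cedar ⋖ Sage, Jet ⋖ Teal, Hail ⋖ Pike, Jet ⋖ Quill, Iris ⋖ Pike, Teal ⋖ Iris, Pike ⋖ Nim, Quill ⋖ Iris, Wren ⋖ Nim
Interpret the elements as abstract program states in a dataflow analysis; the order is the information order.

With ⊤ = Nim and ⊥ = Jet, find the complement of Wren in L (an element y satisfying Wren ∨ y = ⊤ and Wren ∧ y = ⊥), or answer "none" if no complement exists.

Teal

Need y with Wren ∨ y = Nim and Wren ∧ y = Jet.
Checking each element gives: Teal.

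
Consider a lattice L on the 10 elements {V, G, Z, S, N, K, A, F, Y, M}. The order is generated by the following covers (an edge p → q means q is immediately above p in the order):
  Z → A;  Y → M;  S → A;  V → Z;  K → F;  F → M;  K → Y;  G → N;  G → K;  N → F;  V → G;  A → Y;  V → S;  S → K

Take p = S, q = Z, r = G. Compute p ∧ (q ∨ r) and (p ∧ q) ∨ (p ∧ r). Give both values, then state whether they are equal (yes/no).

q ∨ r = Y, so p ∧ (q ∨ r) = S ∧ Y = S.
p ∧ q = V and p ∧ r = V, so (p ∧ q) ∨ (p ∧ r) = V ∨ V = V.
Equal: no.

S; V; no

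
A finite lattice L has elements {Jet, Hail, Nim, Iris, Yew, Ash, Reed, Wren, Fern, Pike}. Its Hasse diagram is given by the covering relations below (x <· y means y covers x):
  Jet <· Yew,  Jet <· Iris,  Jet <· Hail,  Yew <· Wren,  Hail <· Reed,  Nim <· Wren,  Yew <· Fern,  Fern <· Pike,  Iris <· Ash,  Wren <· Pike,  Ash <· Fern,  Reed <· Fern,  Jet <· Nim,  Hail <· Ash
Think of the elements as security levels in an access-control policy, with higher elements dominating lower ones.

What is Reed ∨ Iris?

Common upper bounds of {Reed, Iris}: Fern, Pike.
The least among these is Fern.

Fern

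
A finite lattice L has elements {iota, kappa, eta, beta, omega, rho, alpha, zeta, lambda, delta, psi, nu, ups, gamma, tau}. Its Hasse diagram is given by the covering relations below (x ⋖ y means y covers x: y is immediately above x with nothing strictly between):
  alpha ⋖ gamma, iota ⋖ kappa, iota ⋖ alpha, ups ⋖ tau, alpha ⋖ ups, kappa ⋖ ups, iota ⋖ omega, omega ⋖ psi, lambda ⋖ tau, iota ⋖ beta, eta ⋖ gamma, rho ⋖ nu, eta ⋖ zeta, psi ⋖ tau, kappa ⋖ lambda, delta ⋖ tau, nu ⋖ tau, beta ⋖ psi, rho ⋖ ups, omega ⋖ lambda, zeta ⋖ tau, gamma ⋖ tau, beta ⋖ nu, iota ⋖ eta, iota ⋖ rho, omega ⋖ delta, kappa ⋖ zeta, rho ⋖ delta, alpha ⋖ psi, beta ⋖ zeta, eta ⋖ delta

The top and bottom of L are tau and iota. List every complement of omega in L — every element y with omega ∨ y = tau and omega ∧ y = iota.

Need y with omega ∨ y = tau and omega ∧ y = iota.
Checking each element gives: gamma, nu, ups, zeta.

gamma, nu, ups, zeta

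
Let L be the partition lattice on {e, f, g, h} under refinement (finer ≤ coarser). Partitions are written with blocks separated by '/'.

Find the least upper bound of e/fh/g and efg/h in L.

Common upper bounds of {e/fh/g, efg/h}: efgh.
The least among these is efgh.

efgh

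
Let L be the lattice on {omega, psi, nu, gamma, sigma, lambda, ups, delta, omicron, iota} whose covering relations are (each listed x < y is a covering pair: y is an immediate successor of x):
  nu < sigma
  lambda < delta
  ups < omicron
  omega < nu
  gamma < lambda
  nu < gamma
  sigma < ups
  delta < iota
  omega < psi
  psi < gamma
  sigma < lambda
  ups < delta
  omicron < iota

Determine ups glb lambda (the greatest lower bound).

sigma

Common lower bounds of {ups, lambda}: nu, omega, sigma.
The greatest among these is sigma.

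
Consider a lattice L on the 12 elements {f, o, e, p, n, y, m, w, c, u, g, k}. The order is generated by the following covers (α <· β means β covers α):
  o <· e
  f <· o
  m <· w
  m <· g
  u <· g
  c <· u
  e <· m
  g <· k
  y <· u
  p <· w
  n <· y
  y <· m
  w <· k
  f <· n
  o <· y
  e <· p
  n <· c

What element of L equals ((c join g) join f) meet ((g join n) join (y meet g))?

c ∨ g = g
g ∨ f = g
g ∨ n = g
y ∧ g = y
g ∨ y = g
g ∧ g = g

g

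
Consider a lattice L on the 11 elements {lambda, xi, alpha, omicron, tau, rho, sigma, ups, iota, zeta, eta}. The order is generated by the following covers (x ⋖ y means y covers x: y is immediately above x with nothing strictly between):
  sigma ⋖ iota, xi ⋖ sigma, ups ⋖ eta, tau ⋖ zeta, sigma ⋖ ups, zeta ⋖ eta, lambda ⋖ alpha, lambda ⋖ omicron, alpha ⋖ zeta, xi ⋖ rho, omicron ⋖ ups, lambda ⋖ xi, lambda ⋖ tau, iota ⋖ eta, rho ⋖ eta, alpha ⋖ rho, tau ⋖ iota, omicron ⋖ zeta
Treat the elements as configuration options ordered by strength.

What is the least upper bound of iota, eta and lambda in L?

eta

Common upper bounds of {iota, eta, lambda}: eta.
The least among these is eta.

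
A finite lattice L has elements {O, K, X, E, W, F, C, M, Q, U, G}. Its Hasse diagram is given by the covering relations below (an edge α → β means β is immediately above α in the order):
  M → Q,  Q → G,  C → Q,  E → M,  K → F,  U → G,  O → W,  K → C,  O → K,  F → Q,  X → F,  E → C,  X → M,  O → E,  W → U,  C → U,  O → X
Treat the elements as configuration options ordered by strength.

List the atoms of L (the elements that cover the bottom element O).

The atoms are exactly the elements that cover O: E, K, W, X.

E, K, W, X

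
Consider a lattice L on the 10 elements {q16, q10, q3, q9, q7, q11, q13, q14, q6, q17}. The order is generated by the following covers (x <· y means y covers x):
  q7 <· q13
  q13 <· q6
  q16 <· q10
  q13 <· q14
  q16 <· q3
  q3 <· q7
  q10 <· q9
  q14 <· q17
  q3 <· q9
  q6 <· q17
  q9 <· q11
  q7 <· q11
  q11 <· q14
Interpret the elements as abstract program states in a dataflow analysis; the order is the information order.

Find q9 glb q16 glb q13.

Common lower bounds of {q9, q16, q13}: q16.
The greatest among these is q16.

q16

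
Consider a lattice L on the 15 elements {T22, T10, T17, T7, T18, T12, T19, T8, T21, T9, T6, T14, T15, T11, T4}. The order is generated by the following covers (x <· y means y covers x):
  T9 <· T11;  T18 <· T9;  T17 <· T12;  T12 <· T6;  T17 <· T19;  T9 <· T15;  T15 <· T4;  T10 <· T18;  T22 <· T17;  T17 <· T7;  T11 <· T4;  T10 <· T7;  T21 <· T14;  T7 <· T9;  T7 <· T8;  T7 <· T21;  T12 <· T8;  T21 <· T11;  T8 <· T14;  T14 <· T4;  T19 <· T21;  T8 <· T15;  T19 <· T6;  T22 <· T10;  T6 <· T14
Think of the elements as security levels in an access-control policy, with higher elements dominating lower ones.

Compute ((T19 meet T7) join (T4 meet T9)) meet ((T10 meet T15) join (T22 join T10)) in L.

T10

T19 ∧ T7 = T17
T4 ∧ T9 = T9
T17 ∨ T9 = T9
T10 ∧ T15 = T10
T22 ∨ T10 = T10
T10 ∨ T10 = T10
T9 ∧ T10 = T10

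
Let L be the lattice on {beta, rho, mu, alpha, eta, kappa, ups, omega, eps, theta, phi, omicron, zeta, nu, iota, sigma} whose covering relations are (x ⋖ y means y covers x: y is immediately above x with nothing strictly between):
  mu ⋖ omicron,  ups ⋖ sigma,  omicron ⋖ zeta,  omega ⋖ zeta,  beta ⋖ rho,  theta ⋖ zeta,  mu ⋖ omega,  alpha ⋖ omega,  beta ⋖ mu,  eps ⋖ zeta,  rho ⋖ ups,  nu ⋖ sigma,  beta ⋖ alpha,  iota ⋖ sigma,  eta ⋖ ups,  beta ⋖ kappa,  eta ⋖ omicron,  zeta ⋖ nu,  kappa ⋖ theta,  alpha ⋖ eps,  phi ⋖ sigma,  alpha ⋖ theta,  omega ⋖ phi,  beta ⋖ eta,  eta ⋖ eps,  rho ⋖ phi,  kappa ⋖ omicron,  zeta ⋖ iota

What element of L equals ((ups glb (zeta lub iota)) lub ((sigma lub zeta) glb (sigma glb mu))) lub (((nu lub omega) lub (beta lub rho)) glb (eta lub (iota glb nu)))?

zeta ∨ iota = iota
ups ∧ iota = eta
sigma ∨ zeta = sigma
sigma ∧ mu = mu
sigma ∧ mu = mu
eta ∨ mu = omicron
nu ∨ omega = nu
beta ∨ rho = rho
nu ∨ rho = sigma
iota ∧ nu = zeta
eta ∨ zeta = zeta
sigma ∧ zeta = zeta
omicron ∨ zeta = zeta

zeta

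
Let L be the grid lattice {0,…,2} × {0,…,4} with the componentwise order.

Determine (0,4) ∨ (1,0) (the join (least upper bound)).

(1,4)

Common upper bounds of {(0,4), (1,0)}: (1,4), (2,4).
The least among these is (1,4).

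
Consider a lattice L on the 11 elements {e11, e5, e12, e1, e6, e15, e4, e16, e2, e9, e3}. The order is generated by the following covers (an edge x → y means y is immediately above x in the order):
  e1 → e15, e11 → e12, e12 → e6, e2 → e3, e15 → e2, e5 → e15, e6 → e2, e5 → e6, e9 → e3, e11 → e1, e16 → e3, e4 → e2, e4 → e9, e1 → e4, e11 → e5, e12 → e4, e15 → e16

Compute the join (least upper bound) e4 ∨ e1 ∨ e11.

e4

Common upper bounds of {e4, e1, e11}: e2, e3, e4, e9.
The least among these is e4.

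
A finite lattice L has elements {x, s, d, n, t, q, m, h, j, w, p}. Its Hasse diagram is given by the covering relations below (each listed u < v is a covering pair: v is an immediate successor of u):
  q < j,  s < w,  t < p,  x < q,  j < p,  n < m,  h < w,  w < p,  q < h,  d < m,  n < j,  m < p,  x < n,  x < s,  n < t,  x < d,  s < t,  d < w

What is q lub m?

Common upper bounds of {q, m}: p.
The least among these is p.

p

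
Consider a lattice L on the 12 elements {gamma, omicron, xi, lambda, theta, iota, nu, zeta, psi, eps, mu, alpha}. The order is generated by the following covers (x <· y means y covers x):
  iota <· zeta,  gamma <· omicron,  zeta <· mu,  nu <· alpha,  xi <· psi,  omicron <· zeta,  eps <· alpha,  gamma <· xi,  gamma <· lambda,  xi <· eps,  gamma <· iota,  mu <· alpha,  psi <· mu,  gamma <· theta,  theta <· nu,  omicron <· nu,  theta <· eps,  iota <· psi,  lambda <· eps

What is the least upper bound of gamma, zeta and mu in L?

Common upper bounds of {gamma, zeta, mu}: alpha, mu.
The least among these is mu.

mu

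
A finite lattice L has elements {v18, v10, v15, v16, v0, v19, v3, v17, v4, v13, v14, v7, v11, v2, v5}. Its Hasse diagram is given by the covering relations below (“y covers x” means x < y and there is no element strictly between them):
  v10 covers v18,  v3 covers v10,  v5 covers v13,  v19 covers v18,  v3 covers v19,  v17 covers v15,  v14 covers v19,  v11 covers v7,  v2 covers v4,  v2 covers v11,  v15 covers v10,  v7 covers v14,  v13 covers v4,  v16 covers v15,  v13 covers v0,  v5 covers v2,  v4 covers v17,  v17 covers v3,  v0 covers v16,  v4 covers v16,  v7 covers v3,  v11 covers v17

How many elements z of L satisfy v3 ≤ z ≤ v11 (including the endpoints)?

4

The interval [v3, v11] = {v11, v17, v3, v7}, which has 4 elements.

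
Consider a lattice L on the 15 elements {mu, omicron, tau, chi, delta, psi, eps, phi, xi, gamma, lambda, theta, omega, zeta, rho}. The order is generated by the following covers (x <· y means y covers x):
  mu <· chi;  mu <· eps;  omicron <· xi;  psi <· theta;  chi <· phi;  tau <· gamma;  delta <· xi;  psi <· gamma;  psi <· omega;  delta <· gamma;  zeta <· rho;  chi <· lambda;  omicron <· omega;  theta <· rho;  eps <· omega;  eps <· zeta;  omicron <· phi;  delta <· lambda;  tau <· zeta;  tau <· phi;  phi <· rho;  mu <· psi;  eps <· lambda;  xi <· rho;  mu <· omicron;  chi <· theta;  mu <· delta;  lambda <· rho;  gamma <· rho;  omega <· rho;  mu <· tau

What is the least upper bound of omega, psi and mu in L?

Common upper bounds of {omega, psi, mu}: omega, rho.
The least among these is omega.

omega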